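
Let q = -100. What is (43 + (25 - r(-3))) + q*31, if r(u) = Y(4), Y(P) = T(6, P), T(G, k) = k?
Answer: -3036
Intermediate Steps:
Y(P) = P
r(u) = 4
(43 + (25 - r(-3))) + q*31 = (43 + (25 - 1*4)) - 100*31 = (43 + (25 - 4)) - 3100 = (43 + 21) - 3100 = 64 - 3100 = -3036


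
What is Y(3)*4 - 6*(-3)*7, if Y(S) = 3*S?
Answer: 162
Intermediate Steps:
Y(3)*4 - 6*(-3)*7 = (3*3)*4 - 6*(-3)*7 = 9*4 - (-18)*7 = 36 - 1*(-126) = 36 + 126 = 162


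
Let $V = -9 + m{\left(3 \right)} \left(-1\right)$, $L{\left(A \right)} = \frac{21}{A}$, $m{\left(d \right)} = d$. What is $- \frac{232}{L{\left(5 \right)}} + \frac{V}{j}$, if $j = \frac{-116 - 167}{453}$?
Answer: $- \frac{214124}{5943} \approx -36.03$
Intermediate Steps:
$j = - \frac{283}{453}$ ($j = \left(-116 - 167\right) \frac{1}{453} = \left(-283\right) \frac{1}{453} = - \frac{283}{453} \approx -0.62472$)
$V = -12$ ($V = -9 + 3 \left(-1\right) = -9 - 3 = -12$)
$- \frac{232}{L{\left(5 \right)}} + \frac{V}{j} = - \frac{232}{21 \cdot \frac{1}{5}} - \frac{12}{- \frac{283}{453}} = - \frac{232}{21 \cdot \frac{1}{5}} - - \frac{5436}{283} = - \frac{232}{\frac{21}{5}} + \frac{5436}{283} = \left(-232\right) \frac{5}{21} + \frac{5436}{283} = - \frac{1160}{21} + \frac{5436}{283} = - \frac{214124}{5943}$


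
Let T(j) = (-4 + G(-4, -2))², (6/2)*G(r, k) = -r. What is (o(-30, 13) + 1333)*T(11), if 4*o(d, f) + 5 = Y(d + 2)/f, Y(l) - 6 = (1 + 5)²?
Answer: 1108688/117 ≈ 9476.0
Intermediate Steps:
G(r, k) = -r/3 (G(r, k) = (-r)/3 = -r/3)
Y(l) = 42 (Y(l) = 6 + (1 + 5)² = 6 + 6² = 6 + 36 = 42)
o(d, f) = -5/4 + 21/(2*f) (o(d, f) = -5/4 + (42/f)/4 = -5/4 + 21/(2*f))
T(j) = 64/9 (T(j) = (-4 - ⅓*(-4))² = (-4 + 4/3)² = (-8/3)² = 64/9)
(o(-30, 13) + 1333)*T(11) = ((¼)*(42 - 5*13)/13 + 1333)*(64/9) = ((¼)*(1/13)*(42 - 65) + 1333)*(64/9) = ((¼)*(1/13)*(-23) + 1333)*(64/9) = (-23/52 + 1333)*(64/9) = (69293/52)*(64/9) = 1108688/117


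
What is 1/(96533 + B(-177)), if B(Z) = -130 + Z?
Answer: 1/96226 ≈ 1.0392e-5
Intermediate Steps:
1/(96533 + B(-177)) = 1/(96533 + (-130 - 177)) = 1/(96533 - 307) = 1/96226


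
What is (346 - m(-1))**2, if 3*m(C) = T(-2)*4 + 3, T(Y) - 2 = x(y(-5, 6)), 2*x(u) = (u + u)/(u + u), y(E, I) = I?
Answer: 1050625/9 ≈ 1.1674e+5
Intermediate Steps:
x(u) = 1/2 (x(u) = ((u + u)/(u + u))/2 = ((2*u)/((2*u)))/2 = ((2*u)*(1/(2*u)))/2 = (1/2)*1 = 1/2)
T(Y) = 5/2 (T(Y) = 2 + 1/2 = 5/2)
m(C) = 13/3 (m(C) = ((5/2)*4 + 3)/3 = (10 + 3)/3 = (1/3)*13 = 13/3)
(346 - m(-1))**2 = (346 - 1*13/3)**2 = (346 - 13/3)**2 = (1025/3)**2 = 1050625/9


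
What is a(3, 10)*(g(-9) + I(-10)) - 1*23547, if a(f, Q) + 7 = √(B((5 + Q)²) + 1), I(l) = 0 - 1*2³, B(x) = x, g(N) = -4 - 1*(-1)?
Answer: -23470 - 11*√226 ≈ -23635.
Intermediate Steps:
g(N) = -3 (g(N) = -4 + 1 = -3)
I(l) = -8 (I(l) = 0 - 1*8 = 0 - 8 = -8)
a(f, Q) = -7 + √(1 + (5 + Q)²) (a(f, Q) = -7 + √((5 + Q)² + 1) = -7 + √(1 + (5 + Q)²))
a(3, 10)*(g(-9) + I(-10)) - 1*23547 = (-7 + √(1 + (5 + 10)²))*(-3 - 8) - 1*23547 = (-7 + √(1 + 15²))*(-11) - 23547 = (-7 + √(1 + 225))*(-11) - 23547 = (-7 + √226)*(-11) - 23547 = (77 - 11*√226) - 23547 = -23470 - 11*√226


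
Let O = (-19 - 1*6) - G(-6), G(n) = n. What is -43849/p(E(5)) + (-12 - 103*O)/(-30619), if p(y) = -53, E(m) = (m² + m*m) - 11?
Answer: 1342509446/1622807 ≈ 827.28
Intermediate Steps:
E(m) = -11 + 2*m² (E(m) = (m² + m²) - 11 = 2*m² - 11 = -11 + 2*m²)
O = -19 (O = (-19 - 1*6) - 1*(-6) = (-19 - 6) + 6 = -25 + 6 = -19)
-43849/p(E(5)) + (-12 - 103*O)/(-30619) = -43849/(-53) + (-12 - 103*(-19))/(-30619) = -43849*(-1/53) + (-12 + 1957)*(-1/30619) = 43849/53 + 1945*(-1/30619) = 43849/53 - 1945/30619 = 1342509446/1622807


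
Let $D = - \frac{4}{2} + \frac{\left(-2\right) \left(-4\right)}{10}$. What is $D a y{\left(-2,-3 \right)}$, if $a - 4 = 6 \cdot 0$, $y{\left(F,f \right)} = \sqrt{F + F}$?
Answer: $- \frac{48 i}{5} \approx - 9.6 i$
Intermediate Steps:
$y{\left(F,f \right)} = \sqrt{2} \sqrt{F}$ ($y{\left(F,f \right)} = \sqrt{2 F} = \sqrt{2} \sqrt{F}$)
$a = 4$ ($a = 4 + 6 \cdot 0 = 4 + 0 = 4$)
$D = - \frac{6}{5}$ ($D = \left(-4\right) \frac{1}{2} + 8 \cdot \frac{1}{10} = -2 + \frac{4}{5} = - \frac{6}{5} \approx -1.2$)
$D a y{\left(-2,-3 \right)} = \left(- \frac{6}{5}\right) 4 \sqrt{2} \sqrt{-2} = - \frac{24 \sqrt{2} i \sqrt{2}}{5} = - \frac{24 \cdot 2 i}{5} = - \frac{48 i}{5}$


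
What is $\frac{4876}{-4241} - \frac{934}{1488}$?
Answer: $- \frac{5608291}{3155304} \approx -1.7774$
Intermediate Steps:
$\frac{4876}{-4241} - \frac{934}{1488} = 4876 \left(- \frac{1}{4241}\right) - \frac{467}{744} = - \frac{4876}{4241} - \frac{467}{744} = - \frac{5608291}{3155304}$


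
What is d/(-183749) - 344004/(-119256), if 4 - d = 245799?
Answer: 7710243293/1826097562 ≈ 4.2223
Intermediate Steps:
d = -245795 (d = 4 - 1*245799 = 4 - 245799 = -245795)
d/(-183749) - 344004/(-119256) = -245795/(-183749) - 344004/(-119256) = -245795*(-1/183749) - 344004*(-1/119256) = 245795/183749 + 28667/9938 = 7710243293/1826097562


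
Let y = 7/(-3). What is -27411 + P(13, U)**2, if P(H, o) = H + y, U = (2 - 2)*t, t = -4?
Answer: -245675/9 ≈ -27297.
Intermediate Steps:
y = -7/3 (y = 7*(-1/3) = -7/3 ≈ -2.3333)
U = 0 (U = (2 - 2)*(-4) = 0*(-4) = 0)
P(H, o) = -7/3 + H (P(H, o) = H - 7/3 = -7/3 + H)
-27411 + P(13, U)**2 = -27411 + (-7/3 + 13)**2 = -27411 + (32/3)**2 = -27411 + 1024/9 = -245675/9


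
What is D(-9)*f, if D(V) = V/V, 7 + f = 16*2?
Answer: 25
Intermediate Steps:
f = 25 (f = -7 + 16*2 = -7 + 32 = 25)
D(V) = 1
D(-9)*f = 1*25 = 25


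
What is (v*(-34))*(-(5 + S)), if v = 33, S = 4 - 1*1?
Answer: 8976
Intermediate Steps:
S = 3 (S = 4 - 1 = 3)
(v*(-34))*(-(5 + S)) = (33*(-34))*(-(5 + 3)) = -(-1122)*8 = -1122*(-8) = 8976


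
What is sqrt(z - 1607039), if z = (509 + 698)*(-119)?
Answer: 28*I*sqrt(2233) ≈ 1323.1*I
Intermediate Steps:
z = -143633 (z = 1207*(-119) = -143633)
sqrt(z - 1607039) = sqrt(-143633 - 1607039) = sqrt(-1750672) = 28*I*sqrt(2233)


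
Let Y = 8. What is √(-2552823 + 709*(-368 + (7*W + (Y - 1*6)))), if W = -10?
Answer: I*√2861947 ≈ 1691.7*I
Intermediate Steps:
√(-2552823 + 709*(-368 + (7*W + (Y - 1*6)))) = √(-2552823 + 709*(-368 + (7*(-10) + (8 - 1*6)))) = √(-2552823 + 709*(-368 + (-70 + (8 - 6)))) = √(-2552823 + 709*(-368 + (-70 + 2))) = √(-2552823 + 709*(-368 - 68)) = √(-2552823 + 709*(-436)) = √(-2552823 - 309124) = √(-2861947) = I*√2861947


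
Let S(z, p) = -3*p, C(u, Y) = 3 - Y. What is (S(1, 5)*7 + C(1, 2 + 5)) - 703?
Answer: -812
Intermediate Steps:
(S(1, 5)*7 + C(1, 2 + 5)) - 703 = (-3*5*7 + (3 - (2 + 5))) - 703 = (-15*7 + (3 - 1*7)) - 703 = (-105 + (3 - 7)) - 703 = (-105 - 4) - 703 = -109 - 703 = -812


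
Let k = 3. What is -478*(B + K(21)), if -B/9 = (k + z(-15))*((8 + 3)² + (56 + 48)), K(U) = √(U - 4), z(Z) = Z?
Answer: -11615400 - 478*√17 ≈ -1.1617e+7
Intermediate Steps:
K(U) = √(-4 + U)
B = 24300 (B = -9*(3 - 15)*((8 + 3)² + (56 + 48)) = -(-108)*(11² + 104) = -(-108)*(121 + 104) = -(-108)*225 = -9*(-2700) = 24300)
-478*(B + K(21)) = -478*(24300 + √(-4 + 21)) = -478*(24300 + √17) = -11615400 - 478*√17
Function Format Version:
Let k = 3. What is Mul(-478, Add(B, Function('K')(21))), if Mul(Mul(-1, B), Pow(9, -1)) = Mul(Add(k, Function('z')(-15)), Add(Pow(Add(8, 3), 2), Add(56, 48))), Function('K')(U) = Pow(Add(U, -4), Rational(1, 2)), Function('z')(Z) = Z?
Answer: Add(-11615400, Mul(-478, Pow(17, Rational(1, 2)))) ≈ -1.1617e+7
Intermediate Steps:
Function('K')(U) = Pow(Add(-4, U), Rational(1, 2))
B = 24300 (B = Mul(-9, Mul(Add(3, -15), Add(Pow(Add(8, 3), 2), Add(56, 48)))) = Mul(-9, Mul(-12, Add(Pow(11, 2), 104))) = Mul(-9, Mul(-12, Add(121, 104))) = Mul(-9, Mul(-12, 225)) = Mul(-9, -2700) = 24300)
Mul(-478, Add(B, Function('K')(21))) = Mul(-478, Add(24300, Pow(Add(-4, 21), Rational(1, 2)))) = Mul(-478, Add(24300, Pow(17, Rational(1, 2)))) = Add(-11615400, Mul(-478, Pow(17, Rational(1, 2))))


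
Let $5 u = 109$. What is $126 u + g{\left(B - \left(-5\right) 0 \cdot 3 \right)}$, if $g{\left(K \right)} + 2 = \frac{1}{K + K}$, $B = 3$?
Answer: $\frac{82349}{30} \approx 2745.0$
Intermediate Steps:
$u = \frac{109}{5}$ ($u = \frac{1}{5} \cdot 109 = \frac{109}{5} \approx 21.8$)
$g{\left(K \right)} = -2 + \frac{1}{2 K}$ ($g{\left(K \right)} = -2 + \frac{1}{K + K} = -2 + \frac{1}{2 K}$)
$126 u + g{\left(B - \left(-5\right) 0 \cdot 3 \right)} = 126 \cdot \frac{109}{5} - \left(2 - \frac{1}{2 \left(3 - \left(-5\right) 0 \cdot 3\right)}\right) = \frac{13734}{5} - \left(2 - \frac{1}{2 \left(3 - 0 \cdot 3\right)}\right) = \frac{13734}{5} - \left(2 - \frac{1}{2 \left(3 - 0\right)}\right) = \frac{13734}{5} - \left(2 - \frac{1}{2 \left(3 + 0\right)}\right) = \frac{13734}{5} - \left(2 - \frac{1}{2 \cdot 3}\right) = \frac{13734}{5} + \left(-2 + \frac{1}{2} \cdot \frac{1}{3}\right) = \frac{13734}{5} + \left(-2 + \frac{1}{6}\right) = \frac{13734}{5} - \frac{11}{6} = \frac{82349}{30}$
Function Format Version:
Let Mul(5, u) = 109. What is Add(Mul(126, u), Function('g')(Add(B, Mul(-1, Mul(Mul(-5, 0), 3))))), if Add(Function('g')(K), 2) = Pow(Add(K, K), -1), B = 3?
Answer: Rational(82349, 30) ≈ 2745.0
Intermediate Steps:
u = Rational(109, 5) (u = Mul(Rational(1, 5), 109) = Rational(109, 5) ≈ 21.800)
Function('g')(K) = Add(-2, Mul(Rational(1, 2), Pow(K, -1))) (Function('g')(K) = Add(-2, Pow(Add(K, K), -1)) = Add(-2, Pow(Mul(2, K), -1)) = Add(-2, Mul(Rational(1, 2), Pow(K, -1))))
Add(Mul(126, u), Function('g')(Add(B, Mul(-1, Mul(Mul(-5, 0), 3))))) = Add(Mul(126, Rational(109, 5)), Add(-2, Mul(Rational(1, 2), Pow(Add(3, Mul(-1, Mul(Mul(-5, 0), 3))), -1)))) = Add(Rational(13734, 5), Add(-2, Mul(Rational(1, 2), Pow(Add(3, Mul(-1, Mul(0, 3))), -1)))) = Add(Rational(13734, 5), Add(-2, Mul(Rational(1, 2), Pow(Add(3, Mul(-1, 0)), -1)))) = Add(Rational(13734, 5), Add(-2, Mul(Rational(1, 2), Pow(Add(3, 0), -1)))) = Add(Rational(13734, 5), Add(-2, Mul(Rational(1, 2), Pow(3, -1)))) = Add(Rational(13734, 5), Add(-2, Mul(Rational(1, 2), Rational(1, 3)))) = Add(Rational(13734, 5), Add(-2, Rational(1, 6))) = Add(Rational(13734, 5), Rational(-11, 6)) = Rational(82349, 30)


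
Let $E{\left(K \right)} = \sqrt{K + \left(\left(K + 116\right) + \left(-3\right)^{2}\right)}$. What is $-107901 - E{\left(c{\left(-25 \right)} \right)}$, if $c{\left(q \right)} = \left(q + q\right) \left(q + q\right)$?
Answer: $-107901 - 5 \sqrt{205} \approx -1.0797 \cdot 10^{5}$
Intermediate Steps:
$c{\left(q \right)} = 4 q^{2}$ ($c{\left(q \right)} = 2 q 2 q = 4 q^{2}$)
$E{\left(K \right)} = \sqrt{125 + 2 K}$ ($E{\left(K \right)} = \sqrt{K + \left(\left(116 + K\right) + 9\right)} = \sqrt{K + \left(125 + K\right)} = \sqrt{125 + 2 K}$)
$-107901 - E{\left(c{\left(-25 \right)} \right)} = -107901 - \sqrt{125 + 2 \cdot 4 \left(-25\right)^{2}} = -107901 - \sqrt{125 + 2 \cdot 4 \cdot 625} = -107901 - \sqrt{125 + 2 \cdot 2500} = -107901 - \sqrt{125 + 5000} = -107901 - \sqrt{5125} = -107901 - 5 \sqrt{205}$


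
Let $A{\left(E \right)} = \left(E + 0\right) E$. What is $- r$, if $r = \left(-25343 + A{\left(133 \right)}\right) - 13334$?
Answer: $20988$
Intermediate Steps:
$A{\left(E \right)} = E^{2}$ ($A{\left(E \right)} = E E = E^{2}$)
$r = -20988$ ($r = \left(-25343 + 133^{2}\right) - 13334 = \left(-25343 + 17689\right) - 13334 = -7654 - 13334 = -20988$)
$- r = \left(-1\right) \left(-20988\right) = 20988$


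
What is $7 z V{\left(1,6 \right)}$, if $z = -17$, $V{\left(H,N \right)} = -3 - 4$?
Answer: $833$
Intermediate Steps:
$V{\left(H,N \right)} = -7$ ($V{\left(H,N \right)} = -3 - 4 = -7$)
$7 z V{\left(1,6 \right)} = 7 \left(-17\right) \left(-7\right) = \left(-119\right) \left(-7\right) = 833$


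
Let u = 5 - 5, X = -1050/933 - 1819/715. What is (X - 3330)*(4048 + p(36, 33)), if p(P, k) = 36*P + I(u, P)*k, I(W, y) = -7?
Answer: -3790222974217/222365 ≈ -1.7045e+7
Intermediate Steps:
X = -815959/222365 (X = -1050*1/933 - 1819*1/715 = -350/311 - 1819/715 = -815959/222365 ≈ -3.6695)
u = 0
p(P, k) = -7*k + 36*P (p(P, k) = 36*P - 7*k = -7*k + 36*P)
(X - 3330)*(4048 + p(36, 33)) = (-815959/222365 - 3330)*(4048 + (-7*33 + 36*36)) = -741291409*(4048 + (-231 + 1296))/222365 = -741291409*(4048 + 1065)/222365 = -741291409/222365*5113 = -3790222974217/222365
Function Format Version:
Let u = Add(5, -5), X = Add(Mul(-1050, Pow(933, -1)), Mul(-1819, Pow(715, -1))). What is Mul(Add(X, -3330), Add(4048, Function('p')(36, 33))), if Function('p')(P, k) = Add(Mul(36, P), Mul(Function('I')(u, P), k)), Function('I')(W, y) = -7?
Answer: Rational(-3790222974217, 222365) ≈ -1.7045e+7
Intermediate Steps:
X = Rational(-815959, 222365) (X = Add(Mul(-1050, Rational(1, 933)), Mul(-1819, Rational(1, 715))) = Add(Rational(-350, 311), Rational(-1819, 715)) = Rational(-815959, 222365) ≈ -3.6695)
u = 0
Function('p')(P, k) = Add(Mul(-7, k), Mul(36, P)) (Function('p')(P, k) = Add(Mul(36, P), Mul(-7, k)) = Add(Mul(-7, k), Mul(36, P)))
Mul(Add(X, -3330), Add(4048, Function('p')(36, 33))) = Mul(Add(Rational(-815959, 222365), -3330), Add(4048, Add(Mul(-7, 33), Mul(36, 36)))) = Mul(Rational(-741291409, 222365), Add(4048, Add(-231, 1296))) = Mul(Rational(-741291409, 222365), Add(4048, 1065)) = Mul(Rational(-741291409, 222365), 5113) = Rational(-3790222974217, 222365)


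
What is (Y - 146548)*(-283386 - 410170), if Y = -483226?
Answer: 436783536344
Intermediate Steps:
(Y - 146548)*(-283386 - 410170) = (-483226 - 146548)*(-283386 - 410170) = -629774*(-693556) = 436783536344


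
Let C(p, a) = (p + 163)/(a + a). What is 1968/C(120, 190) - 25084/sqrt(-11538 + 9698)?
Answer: 747840/283 + 6271*I*sqrt(115)/115 ≈ 2642.5 + 584.77*I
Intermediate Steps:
C(p, a) = (163 + p)/(2*a) (C(p, a) = (163 + p)/((2*a)) = (163 + p)*(1/(2*a)) = (163 + p)/(2*a))
1968/C(120, 190) - 25084/sqrt(-11538 + 9698) = 1968/(((1/2)*(163 + 120)/190)) - 25084/sqrt(-11538 + 9698) = 1968/(((1/2)*(1/190)*283)) - 25084*(-I*sqrt(115)/460) = 1968/(283/380) - 25084*(-I*sqrt(115)/460) = 1968*(380/283) - (-6271)*I*sqrt(115)/115 = 747840/283 + 6271*I*sqrt(115)/115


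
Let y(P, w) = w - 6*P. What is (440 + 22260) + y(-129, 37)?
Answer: 23511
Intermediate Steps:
(440 + 22260) + y(-129, 37) = (440 + 22260) + (37 - 6*(-129)) = 22700 + (37 + 774) = 22700 + 811 = 23511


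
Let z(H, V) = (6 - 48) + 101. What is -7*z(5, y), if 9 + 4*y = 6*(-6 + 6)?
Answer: -413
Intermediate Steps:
y = -9/4 (y = -9/4 + (6*(-6 + 6))/4 = -9/4 + (6*0)/4 = -9/4 + (¼)*0 = -9/4 + 0 = -9/4 ≈ -2.2500)
z(H, V) = 59 (z(H, V) = -42 + 101 = 59)
-7*z(5, y) = -7*59 = -413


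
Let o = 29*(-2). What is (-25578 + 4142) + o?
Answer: -21494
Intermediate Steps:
o = -58
(-25578 + 4142) + o = (-25578 + 4142) - 58 = -21436 - 58 = -21494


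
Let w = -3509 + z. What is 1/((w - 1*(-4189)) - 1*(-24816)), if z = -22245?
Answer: 1/3251 ≈ 0.00030760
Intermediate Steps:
w = -25754 (w = -3509 - 22245 = -25754)
1/((w - 1*(-4189)) - 1*(-24816)) = 1/((-25754 - 1*(-4189)) - 1*(-24816)) = 1/((-25754 + 4189) + 24816) = 1/(-21565 + 24816) = 1/3251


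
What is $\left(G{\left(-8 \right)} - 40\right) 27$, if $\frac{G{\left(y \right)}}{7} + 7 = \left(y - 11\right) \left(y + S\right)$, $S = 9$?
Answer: $-5994$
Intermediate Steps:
$G{\left(y \right)} = -49 + 7 \left(-11 + y\right) \left(9 + y\right)$ ($G{\left(y \right)} = -49 + 7 \left(y - 11\right) \left(y + 9\right) = -49 + 7 \left(-11 + y\right) \left(9 + y\right)$)
$\left(G{\left(-8 \right)} - 40\right) 27 = \left(\left(-742 - -112 + 7 \left(-8\right)^{2}\right) - 40\right) 27 = \left(\left(-742 + 112 + 7 \cdot 64\right) - 40\right) 27 = \left(\left(-742 + 112 + 448\right) - 40\right) 27 = \left(-182 - 40\right) 27 = \left(-222\right) 27 = -5994$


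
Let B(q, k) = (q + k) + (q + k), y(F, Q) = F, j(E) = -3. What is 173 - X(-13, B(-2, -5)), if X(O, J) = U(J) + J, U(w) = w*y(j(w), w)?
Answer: 145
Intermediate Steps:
U(w) = -3*w (U(w) = w*(-3) = -3*w)
B(q, k) = 2*k + 2*q (B(q, k) = (k + q) + (k + q) = 2*k + 2*q)
X(O, J) = -2*J (X(O, J) = -3*J + J = -2*J)
173 - X(-13, B(-2, -5)) = 173 - (-2)*(2*(-5) + 2*(-2)) = 173 - (-2)*(-10 - 4) = 173 - (-2)*(-14) = 173 - 1*28 = 173 - 28 = 145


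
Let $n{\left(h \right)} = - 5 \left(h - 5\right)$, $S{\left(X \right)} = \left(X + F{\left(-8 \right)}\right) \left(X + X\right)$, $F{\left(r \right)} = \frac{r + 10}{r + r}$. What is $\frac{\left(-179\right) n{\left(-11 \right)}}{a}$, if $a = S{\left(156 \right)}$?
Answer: $- \frac{14320}{48633} \approx -0.29445$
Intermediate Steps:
$F{\left(r \right)} = \frac{10 + r}{2 r}$
$S{\left(X \right)} = 2 X \left(- \frac{1}{8} + X\right)$ ($S{\left(X \right)} = \left(X + \frac{10 - 8}{2 \left(-8\right)}\right) \left(X + X\right) = \left(X + \frac{1}{2} \left(- \frac{1}{8}\right) 2\right) 2 X = \left(X - \frac{1}{8}\right) 2 X = \left(- \frac{1}{8} + X\right) 2 X = 2 X \left(- \frac{1}{8} + X\right)$)
$a = 48633$ ($a = \frac{1}{4} \cdot 156 \left(-1 + 8 \cdot 156\right) = \frac{1}{4} \cdot 156 \left(-1 + 1248\right) = \frac{1}{4} \cdot 156 \cdot 1247 = 48633$)
$n{\left(h \right)} = 25 - 5 h$ ($n{\left(h \right)} = - 5 \left(-5 + h\right) = 25 - 5 h$)
$\frac{\left(-179\right) n{\left(-11 \right)}}{a} = \frac{\left(-179\right) \left(25 - -55\right)}{48633} = - 179 \left(25 + 55\right) \frac{1}{48633} = \left(-179\right) 80 \cdot \frac{1}{48633} = \left(-14320\right) \frac{1}{48633} = - \frac{14320}{48633}$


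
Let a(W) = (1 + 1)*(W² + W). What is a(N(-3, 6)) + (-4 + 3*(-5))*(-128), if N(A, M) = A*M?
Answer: 3044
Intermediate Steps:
a(W) = 2*W + 2*W² (a(W) = 2*(W + W²) = 2*W + 2*W²)
a(N(-3, 6)) + (-4 + 3*(-5))*(-128) = 2*(-3*6)*(1 - 3*6) + (-4 + 3*(-5))*(-128) = 2*(-18)*(1 - 18) + (-4 - 15)*(-128) = 2*(-18)*(-17) - 19*(-128) = 612 + 2432 = 3044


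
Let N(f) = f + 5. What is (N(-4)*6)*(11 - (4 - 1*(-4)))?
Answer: 18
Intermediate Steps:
N(f) = 5 + f
(N(-4)*6)*(11 - (4 - 1*(-4))) = ((5 - 4)*6)*(11 - (4 - 1*(-4))) = (1*6)*(11 - (4 + 4)) = 6*(11 - 1*8) = 6*(11 - 8) = 6*3 = 18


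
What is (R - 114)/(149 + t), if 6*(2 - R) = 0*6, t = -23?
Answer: -8/9 ≈ -0.88889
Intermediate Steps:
R = 2 (R = 2 - 0*6 = 2 - ⅙*0 = 2 + 0 = 2)
(R - 114)/(149 + t) = (2 - 114)/(149 - 23) = -112/126 = (1/126)*(-112) = -8/9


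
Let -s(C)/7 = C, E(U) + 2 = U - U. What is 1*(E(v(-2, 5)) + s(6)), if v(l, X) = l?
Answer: -44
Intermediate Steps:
E(U) = -2 (E(U) = -2 + (U - U) = -2 + 0 = -2)
s(C) = -7*C
1*(E(v(-2, 5)) + s(6)) = 1*(-2 - 7*6) = 1*(-2 - 42) = 1*(-44) = -44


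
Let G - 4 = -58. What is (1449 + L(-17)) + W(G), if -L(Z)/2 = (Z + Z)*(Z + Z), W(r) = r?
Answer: -917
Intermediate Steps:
G = -54 (G = 4 - 58 = -54)
L(Z) = -8*Z**2 (L(Z) = -2*(Z + Z)*(Z + Z) = -2*2*Z*2*Z = -8*Z**2)
(1449 + L(-17)) + W(G) = (1449 - 8*(-17)**2) - 54 = (1449 - 8*289) - 54 = (1449 - 2312) - 54 = -863 - 54 = -917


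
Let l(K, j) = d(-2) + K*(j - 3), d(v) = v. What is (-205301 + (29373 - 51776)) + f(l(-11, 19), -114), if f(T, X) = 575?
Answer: -227129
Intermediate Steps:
l(K, j) = -2 + K*(-3 + j) (l(K, j) = -2 + K*(j - 3) = -2 + K*(-3 + j))
(-205301 + (29373 - 51776)) + f(l(-11, 19), -114) = (-205301 + (29373 - 51776)) + 575 = (-205301 - 22403) + 575 = -227704 + 575 = -227129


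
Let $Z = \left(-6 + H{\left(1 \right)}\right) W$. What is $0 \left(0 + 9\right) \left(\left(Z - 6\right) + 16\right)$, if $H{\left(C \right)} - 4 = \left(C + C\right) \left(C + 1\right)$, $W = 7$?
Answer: $0$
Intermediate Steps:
$H{\left(C \right)} = 4 + 2 C \left(1 + C\right)$ ($H{\left(C \right)} = 4 + \left(C + C\right) \left(C + 1\right) = 4 + 2 C \left(1 + C\right)$)
$Z = 14$ ($Z = \left(-6 + \left(4 + 2 \cdot 1 + 2 \cdot 1^{2}\right)\right) 7 = \left(-6 + \left(4 + 2 + 2 \cdot 1\right)\right) 7 = \left(-6 + \left(4 + 2 + 2\right)\right) 7 = \left(-6 + 8\right) 7 = 2 \cdot 7 = 14$)
$0 \left(0 + 9\right) \left(\left(Z - 6\right) + 16\right) = 0 \left(0 + 9\right) \left(\left(14 - 6\right) + 16\right) = 0 \cdot 9 \left(8 + 16\right) = 0 \cdot 24 = 0$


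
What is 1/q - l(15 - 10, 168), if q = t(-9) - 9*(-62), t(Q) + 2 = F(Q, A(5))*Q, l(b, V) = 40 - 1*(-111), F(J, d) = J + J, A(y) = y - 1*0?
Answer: -108417/718 ≈ -151.00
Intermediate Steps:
A(y) = y (A(y) = y + 0 = y)
F(J, d) = 2*J
l(b, V) = 151 (l(b, V) = 40 + 111 = 151)
t(Q) = -2 + 2*Q**2 (t(Q) = -2 + (2*Q)*Q = -2 + 2*Q**2)
q = 718 (q = (-2 + 2*(-9)**2) - 9*(-62) = (-2 + 2*81) + 558 = (-2 + 162) + 558 = 160 + 558 = 718)
1/q - l(15 - 10, 168) = 1/718 - 1*151 = 1/718 - 151 = -108417/718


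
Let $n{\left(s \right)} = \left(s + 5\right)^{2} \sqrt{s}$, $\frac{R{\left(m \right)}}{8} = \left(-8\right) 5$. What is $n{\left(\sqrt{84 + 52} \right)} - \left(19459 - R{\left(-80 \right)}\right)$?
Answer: $-19779 + 2^{\frac{3}{4}} \sqrt[4]{17} \left(5 + 2 \sqrt{34}\right)^{2} \approx -18831.0$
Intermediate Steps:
$R{\left(m \right)} = -320$ ($R{\left(m \right)} = 8 \left(\left(-8\right) 5\right) = 8 \left(-40\right) = -320$)
$n{\left(s \right)} = \sqrt{s} \left(5 + s\right)^{2}$ ($n{\left(s \right)} = \left(5 + s\right)^{2} \sqrt{s} = \sqrt{s} \left(5 + s\right)^{2}$)
$n{\left(\sqrt{84 + 52} \right)} - \left(19459 - R{\left(-80 \right)}\right) = \sqrt{\sqrt{84 + 52}} \left(5 + \sqrt{84 + 52}\right)^{2} - \left(19459 - -320\right) = \sqrt{\sqrt{136}} \left(5 + \sqrt{136}\right)^{2} - \left(19459 + 320\right) = \sqrt{2 \sqrt{34}} \left(5 + 2 \sqrt{34}\right)^{2} - 19779 = 2^{\frac{3}{4}} \sqrt[4]{17} \left(5 + 2 \sqrt{34}\right)^{2} - 19779 = -19779 + 2^{\frac{3}{4}} \sqrt[4]{17} \left(5 + 2 \sqrt{34}\right)^{2}$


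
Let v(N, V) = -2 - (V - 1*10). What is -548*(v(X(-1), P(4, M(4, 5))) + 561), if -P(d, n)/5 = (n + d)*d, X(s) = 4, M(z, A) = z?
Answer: -399492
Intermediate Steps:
P(d, n) = -5*d*(d + n) (P(d, n) = -5*(n + d)*d = -5*(d + n)*d = -5*d*(d + n))
v(N, V) = 8 - V (v(N, V) = -2 - (V - 10) = -2 - (-10 + V) = -2 + (10 - V) = 8 - V)
-548*(v(X(-1), P(4, M(4, 5))) + 561) = -548*((8 - (-5)*4*(4 + 4)) + 561) = -548*((8 - (-5)*4*8) + 561) = -548*((8 - 1*(-160)) + 561) = -548*((8 + 160) + 561) = -548*(168 + 561) = -548*729 = -399492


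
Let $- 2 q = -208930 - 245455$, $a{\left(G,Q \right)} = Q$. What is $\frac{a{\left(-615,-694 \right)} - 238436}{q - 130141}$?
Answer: $- \frac{53140}{21567} \approx -2.464$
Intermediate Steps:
$q = \frac{454385}{2}$ ($q = - \frac{-208930 - 245455}{2} = \left(- \frac{1}{2}\right) \left(-454385\right) = \frac{454385}{2} \approx 2.2719 \cdot 10^{5}$)
$\frac{a{\left(-615,-694 \right)} - 238436}{q - 130141} = \frac{-694 - 238436}{\frac{454385}{2} - 130141} = - \frac{239130}{\frac{194103}{2}} = \left(-239130\right) \frac{2}{194103} = - \frac{53140}{21567}$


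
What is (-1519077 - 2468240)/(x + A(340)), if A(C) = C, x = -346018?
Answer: 3987317/345678 ≈ 11.535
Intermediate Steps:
(-1519077 - 2468240)/(x + A(340)) = (-1519077 - 2468240)/(-346018 + 340) = -3987317/(-345678) = -3987317*(-1/345678) = 3987317/345678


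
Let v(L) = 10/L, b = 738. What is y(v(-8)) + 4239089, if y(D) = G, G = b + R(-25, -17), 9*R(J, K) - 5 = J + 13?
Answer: 38158436/9 ≈ 4.2398e+6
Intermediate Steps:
R(J, K) = 2 + J/9 (R(J, K) = 5/9 + (J + 13)/9 = 5/9 + (13 + J)/9 = 5/9 + (13/9 + J/9) = 2 + J/9)
G = 6635/9 (G = 738 + (2 + (⅑)*(-25)) = 738 + (2 - 25/9) = 738 - 7/9 = 6635/9 ≈ 737.22)
y(D) = 6635/9
y(v(-8)) + 4239089 = 6635/9 + 4239089 = 38158436/9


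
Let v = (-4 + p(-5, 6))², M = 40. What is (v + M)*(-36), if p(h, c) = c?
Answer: -1584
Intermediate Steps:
v = 4 (v = (-4 + 6)² = 2² = 4)
(v + M)*(-36) = (4 + 40)*(-36) = 44*(-36) = -1584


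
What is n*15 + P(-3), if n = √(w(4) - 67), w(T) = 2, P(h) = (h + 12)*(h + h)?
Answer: -54 + 15*I*√65 ≈ -54.0 + 120.93*I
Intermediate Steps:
P(h) = 2*h*(12 + h) (P(h) = (12 + h)*(2*h) = 2*h*(12 + h))
n = I*√65 (n = √(2 - 67) = √(-65) = I*√65 ≈ 8.0623*I)
n*15 + P(-3) = (I*√65)*15 + 2*(-3)*(12 - 3) = 15*I*√65 + 2*(-3)*9 = 15*I*√65 - 54 = -54 + 15*I*√65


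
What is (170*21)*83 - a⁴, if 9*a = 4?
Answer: 1944089654/6561 ≈ 2.9631e+5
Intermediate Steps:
a = 4/9 (a = (⅑)*4 = 4/9 ≈ 0.44444)
(170*21)*83 - a⁴ = (170*21)*83 - (4/9)⁴ = 3570*83 - 1*256/6561 = 296310 - 256/6561 = 1944089654/6561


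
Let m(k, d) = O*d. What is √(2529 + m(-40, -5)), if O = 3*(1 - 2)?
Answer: 4*√159 ≈ 50.438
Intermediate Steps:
O = -3 (O = 3*(-1) = -3)
m(k, d) = -3*d
√(2529 + m(-40, -5)) = √(2529 - 3*(-5)) = √(2529 + 15) = √2544 = 4*√159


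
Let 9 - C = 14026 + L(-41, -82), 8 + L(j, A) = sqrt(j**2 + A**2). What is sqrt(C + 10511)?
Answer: sqrt(-3498 - 41*sqrt(5)) ≈ 59.914*I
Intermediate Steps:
L(j, A) = -8 + sqrt(A**2 + j**2) (L(j, A) = -8 + sqrt(j**2 + A**2) = -8 + sqrt(A**2 + j**2))
C = -14009 - 41*sqrt(5) (C = 9 - (14026 + (-8 + sqrt((-82)**2 + (-41)**2))) = 9 - (14026 + (-8 + sqrt(6724 + 1681))) = 9 - (14026 + (-8 + sqrt(8405))) = 9 - (14026 + (-8 + 41*sqrt(5))) = 9 - (14018 + 41*sqrt(5)) = 9 + (-14018 - 41*sqrt(5)) = -14009 - 41*sqrt(5) ≈ -14101.)
sqrt(C + 10511) = sqrt((-14009 - 41*sqrt(5)) + 10511) = sqrt(-3498 - 41*sqrt(5))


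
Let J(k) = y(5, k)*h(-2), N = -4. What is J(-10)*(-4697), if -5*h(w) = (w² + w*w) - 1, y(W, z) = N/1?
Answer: -131516/5 ≈ -26303.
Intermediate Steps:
y(W, z) = -4 (y(W, z) = -4/1 = -4*1 = -4)
h(w) = ⅕ - 2*w²/5 (h(w) = -((w² + w*w) - 1)/5 = -((w² + w²) - 1)/5 = -(2*w² - 1)/5 = -(-1 + 2*w²)/5 = ⅕ - 2*w²/5)
J(k) = 28/5 (J(k) = -4*(⅕ - ⅖*(-2)²) = -4*(⅕ - ⅖*4) = -4*(⅕ - 8/5) = -4*(-7/5) = 28/5)
J(-10)*(-4697) = (28/5)*(-4697) = -131516/5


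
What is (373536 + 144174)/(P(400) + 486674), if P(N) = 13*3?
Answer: 517710/486713 ≈ 1.0637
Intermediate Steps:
P(N) = 39
(373536 + 144174)/(P(400) + 486674) = (373536 + 144174)/(39 + 486674) = 517710/486713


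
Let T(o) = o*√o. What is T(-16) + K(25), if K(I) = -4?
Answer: -4 - 64*I ≈ -4.0 - 64.0*I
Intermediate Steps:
T(o) = o^(3/2)
T(-16) + K(25) = (-16)^(3/2) - 4 = -64*I - 4 = -4 - 64*I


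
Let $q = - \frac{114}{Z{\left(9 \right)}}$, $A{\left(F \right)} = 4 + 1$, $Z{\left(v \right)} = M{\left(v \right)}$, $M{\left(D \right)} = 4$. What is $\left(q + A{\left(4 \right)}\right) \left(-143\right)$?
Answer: $\frac{6721}{2} \approx 3360.5$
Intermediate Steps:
$Z{\left(v \right)} = 4$
$A{\left(F \right)} = 5$
$q = - \frac{57}{2}$ ($q = - \frac{114}{4} = \left(-114\right) \frac{1}{4} = - \frac{57}{2} \approx -28.5$)
$\left(q + A{\left(4 \right)}\right) \left(-143\right) = \left(- \frac{57}{2} + 5\right) \left(-143\right) = \left(- \frac{47}{2}\right) \left(-143\right) = \frac{6721}{2}$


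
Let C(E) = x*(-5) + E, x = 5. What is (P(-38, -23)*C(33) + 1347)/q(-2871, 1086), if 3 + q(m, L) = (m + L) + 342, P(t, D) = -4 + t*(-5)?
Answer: -945/482 ≈ -1.9606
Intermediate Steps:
P(t, D) = -4 - 5*t
q(m, L) = 339 + L + m (q(m, L) = -3 + ((m + L) + 342) = -3 + ((L + m) + 342) = -3 + (342 + L + m) = 339 + L + m)
C(E) = -25 + E (C(E) = 5*(-5) + E = -25 + E)
(P(-38, -23)*C(33) + 1347)/q(-2871, 1086) = ((-4 - 5*(-38))*(-25 + 33) + 1347)/(339 + 1086 - 2871) = ((-4 + 190)*8 + 1347)/(-1446) = (186*8 + 1347)*(-1/1446) = (1488 + 1347)*(-1/1446) = 2835*(-1/1446) = -945/482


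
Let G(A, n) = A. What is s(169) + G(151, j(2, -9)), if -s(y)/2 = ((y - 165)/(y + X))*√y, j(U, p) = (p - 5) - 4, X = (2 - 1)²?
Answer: 12783/85 ≈ 150.39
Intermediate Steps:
X = 1 (X = 1² = 1)
j(U, p) = -9 + p (j(U, p) = (-5 + p) - 4 = -9 + p)
s(y) = -2*√y*(-165 + y)/(1 + y) (s(y) = -2*(y - 165)/(y + 1)*√y = -2*(-165 + y)/(1 + y)*√y = -2*√y*(-165 + y)/(1 + y))
s(169) + G(151, j(2, -9)) = 2*√169*(165 - 1*169)/(1 + 169) + 151 = 2*13*(165 - 169)/170 + 151 = 2*13*(1/170)*(-4) + 151 = -52/85 + 151 = 12783/85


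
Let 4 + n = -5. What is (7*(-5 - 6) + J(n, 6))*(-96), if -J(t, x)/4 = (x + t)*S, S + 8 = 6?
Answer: 9696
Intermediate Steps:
n = -9 (n = -4 - 5 = -9)
S = -2 (S = -8 + 6 = -2)
J(t, x) = 8*t + 8*x (J(t, x) = -4*(x + t)*(-2) = -4*(t + x)*(-2) = -4*(-2*t - 2*x) = 8*t + 8*x)
(7*(-5 - 6) + J(n, 6))*(-96) = (7*(-5 - 6) + (8*(-9) + 8*6))*(-96) = (7*(-11) + (-72 + 48))*(-96) = (-77 - 24)*(-96) = -101*(-96) = 9696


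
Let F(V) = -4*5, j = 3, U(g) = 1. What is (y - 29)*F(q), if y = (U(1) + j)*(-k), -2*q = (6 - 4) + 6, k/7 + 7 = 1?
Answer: -2780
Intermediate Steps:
k = -42 (k = -49 + 7*1 = -49 + 7 = -42)
q = -4 (q = -((6 - 4) + 6)/2 = -(2 + 6)/2 = -½*8 = -4)
F(V) = -20
y = 168 (y = (1 + 3)*(-1*(-42)) = 4*42 = 168)
(y - 29)*F(q) = (168 - 29)*(-20) = 139*(-20) = -2780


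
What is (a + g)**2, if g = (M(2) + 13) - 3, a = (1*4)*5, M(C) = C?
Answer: 1024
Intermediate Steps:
a = 20 (a = 4*5 = 20)
g = 12 (g = (2 + 13) - 3 = 15 - 3 = 12)
(a + g)**2 = (20 + 12)**2 = 32**2 = 1024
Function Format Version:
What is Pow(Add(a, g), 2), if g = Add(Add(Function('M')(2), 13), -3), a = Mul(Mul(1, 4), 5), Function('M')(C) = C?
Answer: 1024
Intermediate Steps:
a = 20 (a = Mul(4, 5) = 20)
g = 12 (g = Add(Add(2, 13), -3) = Add(15, -3) = 12)
Pow(Add(a, g), 2) = Pow(Add(20, 12), 2) = Pow(32, 2) = 1024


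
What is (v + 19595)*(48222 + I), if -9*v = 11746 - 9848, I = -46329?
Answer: 110082367/3 ≈ 3.6694e+7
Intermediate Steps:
v = -1898/9 (v = -(11746 - 9848)/9 = -⅑*1898 = -1898/9 ≈ -210.89)
(v + 19595)*(48222 + I) = (-1898/9 + 19595)*(48222 - 46329) = (174457/9)*1893 = 110082367/3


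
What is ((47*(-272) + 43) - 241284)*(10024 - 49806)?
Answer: 10105622550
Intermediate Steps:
((47*(-272) + 43) - 241284)*(10024 - 49806) = ((-12784 + 43) - 241284)*(-39782) = (-12741 - 241284)*(-39782) = -254025*(-39782) = 10105622550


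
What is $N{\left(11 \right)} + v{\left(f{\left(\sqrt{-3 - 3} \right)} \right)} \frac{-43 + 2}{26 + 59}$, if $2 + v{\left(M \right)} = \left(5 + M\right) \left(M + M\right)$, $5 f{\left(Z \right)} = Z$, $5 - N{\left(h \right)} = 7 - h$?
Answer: $\frac{21667}{2125} - \frac{82 i \sqrt{6}}{85} \approx 10.196 - 2.363 i$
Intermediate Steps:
$N{\left(h \right)} = -2 + h$ ($N{\left(h \right)} = 5 - \left(7 - h\right) = 5 + \left(-7 + h\right) = -2 + h$)
$f{\left(Z \right)} = \frac{Z}{5}$
$v{\left(M \right)} = -2 + 2 M \left(5 + M\right)$ ($v{\left(M \right)} = -2 + \left(5 + M\right) \left(M + M\right) = -2 + \left(5 + M\right) 2 M = -2 + 2 M \left(5 + M\right)$)
$N{\left(11 \right)} + v{\left(f{\left(\sqrt{-3 - 3} \right)} \right)} \frac{-43 + 2}{26 + 59} = \left(-2 + 11\right) + \left(-2 + 2 \left(\frac{\sqrt{-3 - 3}}{5}\right)^{2} + 10 \frac{\sqrt{-3 - 3}}{5}\right) \frac{-43 + 2}{26 + 59} = 9 + \left(-2 + 2 \left(\frac{\sqrt{-6}}{5}\right)^{2} + 10 \frac{\sqrt{-6}}{5}\right) \left(- \frac{41}{85}\right) = 9 + \left(-2 + 2 \left(\frac{i \sqrt{6}}{5}\right)^{2} + 10 \frac{i \sqrt{6}}{5}\right) \left(\left(-41\right) \frac{1}{85}\right) = 9 + \left(-2 + 2 \left(\frac{i \sqrt{6}}{5}\right)^{2} + 10 \frac{i \sqrt{6}}{5}\right) \left(- \frac{41}{85}\right) = 9 + \left(-2 + 2 \left(- \frac{6}{25}\right) + 2 i \sqrt{6}\right) \left(- \frac{41}{85}\right) = 9 + \left(-2 - \frac{12}{25} + 2 i \sqrt{6}\right) \left(- \frac{41}{85}\right) = 9 + \left(- \frac{62}{25} + 2 i \sqrt{6}\right) \left(- \frac{41}{85}\right) = 9 + \left(\frac{2542}{2125} - \frac{82 i \sqrt{6}}{85}\right) = \frac{21667}{2125} - \frac{82 i \sqrt{6}}{85}$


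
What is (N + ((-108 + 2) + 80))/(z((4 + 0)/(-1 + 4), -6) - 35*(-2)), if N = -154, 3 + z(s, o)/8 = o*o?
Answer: -90/167 ≈ -0.53892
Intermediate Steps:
z(s, o) = -24 + 8*o² (z(s, o) = -24 + 8*(o*o) = -24 + 8*o²)
(N + ((-108 + 2) + 80))/(z((4 + 0)/(-1 + 4), -6) - 35*(-2)) = (-154 + ((-108 + 2) + 80))/((-24 + 8*(-6)²) - 35*(-2)) = (-154 + (-106 + 80))/((-24 + 8*36) + 70) = (-154 - 26)/((-24 + 288) + 70) = -180/(264 + 70) = -180/334 = -180*1/334 = -90/167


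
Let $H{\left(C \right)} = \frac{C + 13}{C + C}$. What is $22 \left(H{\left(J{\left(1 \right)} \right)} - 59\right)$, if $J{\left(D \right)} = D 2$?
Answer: $- \frac{2431}{2} \approx -1215.5$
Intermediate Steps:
$J{\left(D \right)} = 2 D$
$H{\left(C \right)} = \frac{13 + C}{2 C}$
$22 \left(H{\left(J{\left(1 \right)} \right)} - 59\right) = 22 \left(\frac{13 + 2 \cdot 1}{2 \cdot 2 \cdot 1} - 59\right) = 22 \left(\frac{13 + 2}{2 \cdot 2} - 59\right) = 22 \left(\frac{1}{2} \cdot \frac{1}{2} \cdot 15 - 59\right) = 22 \left(\frac{15}{4} - 59\right) = 22 \left(- \frac{221}{4}\right) = - \frac{2431}{2}$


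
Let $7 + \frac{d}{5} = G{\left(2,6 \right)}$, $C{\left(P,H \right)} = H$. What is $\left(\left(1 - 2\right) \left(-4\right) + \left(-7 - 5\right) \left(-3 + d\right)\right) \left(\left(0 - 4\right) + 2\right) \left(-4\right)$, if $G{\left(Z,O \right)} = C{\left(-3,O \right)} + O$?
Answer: $-2080$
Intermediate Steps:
$G{\left(Z,O \right)} = 2 O$ ($G{\left(Z,O \right)} = O + O = 2 O$)
$d = 25$ ($d = -35 + 5 \cdot 2 \cdot 6 = -35 + 5 \cdot 12 = -35 + 60 = 25$)
$\left(\left(1 - 2\right) \left(-4\right) + \left(-7 - 5\right) \left(-3 + d\right)\right) \left(\left(0 - 4\right) + 2\right) \left(-4\right) = \left(\left(1 - 2\right) \left(-4\right) + \left(-7 - 5\right) \left(-3 + 25\right)\right) \left(\left(0 - 4\right) + 2\right) \left(-4\right) = \left(\left(-1\right) \left(-4\right) - 264\right) \left(\left(0 - 4\right) + 2\right) \left(-4\right) = \left(4 - 264\right) \left(-4 + 2\right) \left(-4\right) = - 260 \left(\left(-2\right) \left(-4\right)\right) = \left(-260\right) 8 = -2080$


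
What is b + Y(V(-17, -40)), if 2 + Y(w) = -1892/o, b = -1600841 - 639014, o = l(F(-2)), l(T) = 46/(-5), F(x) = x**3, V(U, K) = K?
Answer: -51511981/23 ≈ -2.2397e+6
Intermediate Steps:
l(T) = -46/5 (l(T) = 46*(-1/5) = -46/5)
o = -46/5 ≈ -9.2000
b = -2239855
Y(w) = 4684/23 (Y(w) = -2 - 1892/(-46/5) = -2 - 1892*(-5/46) = -2 + 4730/23 = 4684/23)
b + Y(V(-17, -40)) = -2239855 + 4684/23 = -51511981/23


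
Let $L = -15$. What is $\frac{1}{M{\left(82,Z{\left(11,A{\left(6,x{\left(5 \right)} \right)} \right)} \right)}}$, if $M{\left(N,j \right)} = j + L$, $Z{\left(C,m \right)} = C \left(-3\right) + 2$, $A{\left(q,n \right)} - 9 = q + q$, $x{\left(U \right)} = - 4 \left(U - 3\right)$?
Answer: $- \frac{1}{46} \approx -0.021739$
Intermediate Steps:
$x{\left(U \right)} = 12 - 4 U$ ($x{\left(U \right)} = - 4 \left(-3 + U\right) = 12 - 4 U$)
$A{\left(q,n \right)} = 9 + 2 q$ ($A{\left(q,n \right)} = 9 + \left(q + q\right) = 9 + 2 q$)
$Z{\left(C,m \right)} = 2 - 3 C$ ($Z{\left(C,m \right)} = - 3 C + 2 = 2 - 3 C$)
$M{\left(N,j \right)} = -15 + j$ ($M{\left(N,j \right)} = j - 15 = -15 + j$)
$\frac{1}{M{\left(82,Z{\left(11,A{\left(6,x{\left(5 \right)} \right)} \right)} \right)}} = \frac{1}{-15 + \left(2 - 33\right)} = \frac{1}{-15 - 31} = \frac{1}{-46} = - \frac{1}{46}$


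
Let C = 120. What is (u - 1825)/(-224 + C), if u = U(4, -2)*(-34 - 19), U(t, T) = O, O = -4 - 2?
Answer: 1507/104 ≈ 14.490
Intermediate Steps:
O = -6
U(t, T) = -6
u = 318 (u = -6*(-34 - 19) = -6*(-53) = 318)
(u - 1825)/(-224 + C) = (318 - 1825)/(-224 + 120) = -1507/(-104) = -1507*(-1/104) = 1507/104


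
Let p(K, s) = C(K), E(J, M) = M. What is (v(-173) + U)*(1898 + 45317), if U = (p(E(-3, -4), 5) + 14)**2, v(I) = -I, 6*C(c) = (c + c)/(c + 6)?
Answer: 149057755/9 ≈ 1.6562e+7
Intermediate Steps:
C(c) = c/(3*(6 + c)) (C(c) = ((c + c)/(c + 6))/6 = ((2*c)/(6 + c))/6 = (2*c/(6 + c))/6 = c/(3*(6 + c)))
p(K, s) = K/(3*(6 + K))
U = 1600/9 (U = ((1/3)*(-4)/(6 - 4) + 14)**2 = ((1/3)*(-4)/2 + 14)**2 = ((1/3)*(-4)*(1/2) + 14)**2 = (-2/3 + 14)**2 = (40/3)**2 = 1600/9 ≈ 177.78)
(v(-173) + U)*(1898 + 45317) = (-1*(-173) + 1600/9)*(1898 + 45317) = (173 + 1600/9)*47215 = (3157/9)*47215 = 149057755/9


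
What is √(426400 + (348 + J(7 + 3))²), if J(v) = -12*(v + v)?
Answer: 4*√27379 ≈ 661.86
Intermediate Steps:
J(v) = -24*v
√(426400 + (348 + J(7 + 3))²) = √(426400 + (348 - 24*(7 + 3))²) = √(426400 + (348 - 24*10)²) = √(426400 + (348 - 240)²) = √(426400 + 108²) = √(426400 + 11664) = √438064 = 4*√27379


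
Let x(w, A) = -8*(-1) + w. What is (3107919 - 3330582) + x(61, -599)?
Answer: -222594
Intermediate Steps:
x(w, A) = 8 + w
(3107919 - 3330582) + x(61, -599) = (3107919 - 3330582) + (8 + 61) = -222663 + 69 = -222594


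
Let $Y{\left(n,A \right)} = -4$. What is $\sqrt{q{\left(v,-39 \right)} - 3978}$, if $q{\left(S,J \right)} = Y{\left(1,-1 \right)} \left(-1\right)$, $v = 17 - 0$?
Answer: $i \sqrt{3974} \approx 63.04 i$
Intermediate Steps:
$v = 17$ ($v = 17 + 0 = 17$)
$q{\left(S,J \right)} = 4$ ($q{\left(S,J \right)} = \left(-4\right) \left(-1\right) = 4$)
$\sqrt{q{\left(v,-39 \right)} - 3978} = \sqrt{4 - 3978} = \sqrt{-3974} = i \sqrt{3974}$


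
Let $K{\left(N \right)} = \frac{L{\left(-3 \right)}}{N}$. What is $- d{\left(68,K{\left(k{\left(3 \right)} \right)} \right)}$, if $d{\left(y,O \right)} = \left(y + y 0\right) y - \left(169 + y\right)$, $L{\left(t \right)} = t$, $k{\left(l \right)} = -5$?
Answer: $-4387$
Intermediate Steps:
$K{\left(N \right)} = - \frac{3}{N}$
$d{\left(y,O \right)} = -169 + y^{2} - y$ ($d{\left(y,O \right)} = \left(y + 0\right) y - \left(169 + y\right) = y y - \left(169 + y\right) = y^{2} - \left(169 + y\right) = -169 + y^{2} - y$)
$- d{\left(68,K{\left(k{\left(3 \right)} \right)} \right)} = - (-169 + 68^{2} - 68) = - (-169 + 4624 - 68) = \left(-1\right) 4387 = -4387$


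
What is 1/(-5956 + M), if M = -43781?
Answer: -1/49737 ≈ -2.0106e-5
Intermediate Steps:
1/(-5956 + M) = 1/(-5956 - 43781) = 1/(-49737) = -1/49737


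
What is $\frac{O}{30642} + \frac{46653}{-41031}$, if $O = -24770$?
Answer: $- \frac{135882172}{69848439} \approx -1.9454$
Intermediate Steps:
$\frac{O}{30642} + \frac{46653}{-41031} = - \frac{24770}{30642} + \frac{46653}{-41031} = \left(-24770\right) \frac{1}{30642} + 46653 \left(- \frac{1}{41031}\right) = - \frac{12385}{15321} - \frac{15551}{13677} = - \frac{135882172}{69848439}$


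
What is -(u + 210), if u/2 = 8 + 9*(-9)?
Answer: -64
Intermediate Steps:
u = -146 (u = 2*(8 + 9*(-9)) = 2*(8 - 81) = 2*(-73) = -146)
-(u + 210) = -(-146 + 210) = -1*64 = -64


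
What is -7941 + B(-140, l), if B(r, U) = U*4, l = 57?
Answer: -7713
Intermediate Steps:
B(r, U) = 4*U
-7941 + B(-140, l) = -7941 + 4*57 = -7941 + 228 = -7713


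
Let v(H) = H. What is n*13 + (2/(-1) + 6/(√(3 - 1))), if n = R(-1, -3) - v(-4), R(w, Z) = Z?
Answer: 11 + 3*√2 ≈ 15.243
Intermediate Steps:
n = 1 (n = -3 - 1*(-4) = -3 + 4 = 1)
n*13 + (2/(-1) + 6/(√(3 - 1))) = 1*13 + (2/(-1) + 6/(√(3 - 1))) = 13 + (2*(-1) + 6/(√2)) = 13 + (-2 + 6*(√2/2)) = 13 + (-2 + 3*√2) = 11 + 3*√2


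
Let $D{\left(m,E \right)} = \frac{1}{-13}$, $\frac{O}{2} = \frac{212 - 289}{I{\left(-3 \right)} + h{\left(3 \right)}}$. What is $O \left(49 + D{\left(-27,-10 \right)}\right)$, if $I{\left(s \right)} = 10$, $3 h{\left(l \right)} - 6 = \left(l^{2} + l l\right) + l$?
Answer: $- \frac{97944}{247} \approx -396.53$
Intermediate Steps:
$h{\left(l \right)} = 2 + \frac{l}{3} + \frac{2 l^{2}}{3}$ ($h{\left(l \right)} = 2 + \frac{\left(l^{2} + l l\right) + l}{3} = 2 + \frac{\left(l^{2} + l^{2}\right) + l}{3} = 2 + \frac{2 l^{2} + l}{3} = 2 + \frac{l + 2 l^{2}}{3} = 2 + \left(\frac{l}{3} + \frac{2 l^{2}}{3}\right) = 2 + \frac{l}{3} + \frac{2 l^{2}}{3}$)
$O = - \frac{154}{19}$ ($O = 2 \frac{212 - 289}{10 + \left(2 + \frac{1}{3} \cdot 3 + \frac{2 \cdot 3^{2}}{3}\right)} = 2 \left(- \frac{77}{10 + \left(2 + 1 + \frac{2}{3} \cdot 9\right)}\right) = 2 \left(- \frac{77}{10 + \left(2 + 1 + 6\right)}\right) = 2 \left(- \frac{77}{10 + 9}\right) = 2 \left(- \frac{77}{19}\right) = - \frac{154}{19} \approx -8.1053$)
$D{\left(m,E \right)} = - \frac{1}{13}$
$O \left(49 + D{\left(-27,-10 \right)}\right) = - \frac{154 \left(49 - \frac{1}{13}\right)}{19} = \left(- \frac{154}{19}\right) \frac{636}{13} = - \frac{97944}{247}$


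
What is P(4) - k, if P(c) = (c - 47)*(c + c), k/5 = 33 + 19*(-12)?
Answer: 631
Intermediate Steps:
k = -975 (k = 5*(33 + 19*(-12)) = 5*(33 - 228) = 5*(-195) = -975)
P(c) = 2*c*(-47 + c) (P(c) = (-47 + c)*(2*c) = 2*c*(-47 + c))
P(4) - k = 2*4*(-47 + 4) - 1*(-975) = 2*4*(-43) + 975 = -344 + 975 = 631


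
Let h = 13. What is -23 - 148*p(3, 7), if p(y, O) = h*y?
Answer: -5795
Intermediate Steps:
p(y, O) = 13*y
-23 - 148*p(3, 7) = -23 - 1924*3 = -23 - 148*39 = -23 - 5772 = -5795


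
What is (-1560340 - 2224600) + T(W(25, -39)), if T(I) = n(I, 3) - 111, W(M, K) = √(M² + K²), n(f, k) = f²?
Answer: -3782905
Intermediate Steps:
W(M, K) = √(K² + M²)
T(I) = -111 + I² (T(I) = I² - 111 = -111 + I²)
(-1560340 - 2224600) + T(W(25, -39)) = (-1560340 - 2224600) + (-111 + (√((-39)² + 25²))²) = -3784940 + (-111 + (√(1521 + 625))²) = -3784940 + (-111 + (√2146)²) = -3784940 + (-111 + 2146) = -3784940 + 2035 = -3782905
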